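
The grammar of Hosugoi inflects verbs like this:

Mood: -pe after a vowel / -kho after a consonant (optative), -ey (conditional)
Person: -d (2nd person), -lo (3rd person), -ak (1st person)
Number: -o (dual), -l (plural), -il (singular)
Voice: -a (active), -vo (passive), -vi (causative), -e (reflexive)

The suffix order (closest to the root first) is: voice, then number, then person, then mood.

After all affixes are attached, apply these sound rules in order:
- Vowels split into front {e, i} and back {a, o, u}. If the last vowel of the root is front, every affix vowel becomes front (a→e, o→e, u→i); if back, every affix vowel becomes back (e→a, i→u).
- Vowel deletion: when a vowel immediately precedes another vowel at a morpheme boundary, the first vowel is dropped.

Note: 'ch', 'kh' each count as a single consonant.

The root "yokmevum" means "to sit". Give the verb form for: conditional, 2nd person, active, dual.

Attach voice active -a → yokmevuma.
Attach number dual -o → yokmevumao.
Attach person 2nd person -d → yokmevumaod.
Attach mood conditional -ey → yokmevumaodey.
Apply vowel harmony: yokmevumaodey → yokmevumaoday.
Apply vowel deletion: yokmevumaoday → yokmevumoday.

yokmevumoday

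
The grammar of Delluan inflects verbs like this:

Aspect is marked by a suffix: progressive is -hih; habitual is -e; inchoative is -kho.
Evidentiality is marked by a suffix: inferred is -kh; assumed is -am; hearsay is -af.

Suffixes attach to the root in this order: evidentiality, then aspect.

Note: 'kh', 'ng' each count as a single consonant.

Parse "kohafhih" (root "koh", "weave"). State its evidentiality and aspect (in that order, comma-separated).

Segment: koh-af-hih.
evidentiality: -af → hearsay.
aspect: -hih → progressive.

hearsay, progressive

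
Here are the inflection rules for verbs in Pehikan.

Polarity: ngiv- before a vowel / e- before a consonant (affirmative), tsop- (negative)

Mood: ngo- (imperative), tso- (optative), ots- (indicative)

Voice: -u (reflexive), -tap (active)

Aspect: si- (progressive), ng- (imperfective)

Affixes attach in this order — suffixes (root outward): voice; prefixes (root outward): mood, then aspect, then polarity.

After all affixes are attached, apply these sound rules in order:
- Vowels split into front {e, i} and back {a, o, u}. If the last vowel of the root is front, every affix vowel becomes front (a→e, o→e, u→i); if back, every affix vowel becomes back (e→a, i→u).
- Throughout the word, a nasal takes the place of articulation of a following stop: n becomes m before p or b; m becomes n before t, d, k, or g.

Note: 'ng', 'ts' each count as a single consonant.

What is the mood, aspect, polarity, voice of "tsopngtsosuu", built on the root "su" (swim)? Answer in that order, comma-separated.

Segment: tsop-ng-tso-su-u.
mood: tso- → optative.
aspect: ng- → imperfective.
polarity: tsop- → negative.
voice: -u → reflexive.

optative, imperfective, negative, reflexive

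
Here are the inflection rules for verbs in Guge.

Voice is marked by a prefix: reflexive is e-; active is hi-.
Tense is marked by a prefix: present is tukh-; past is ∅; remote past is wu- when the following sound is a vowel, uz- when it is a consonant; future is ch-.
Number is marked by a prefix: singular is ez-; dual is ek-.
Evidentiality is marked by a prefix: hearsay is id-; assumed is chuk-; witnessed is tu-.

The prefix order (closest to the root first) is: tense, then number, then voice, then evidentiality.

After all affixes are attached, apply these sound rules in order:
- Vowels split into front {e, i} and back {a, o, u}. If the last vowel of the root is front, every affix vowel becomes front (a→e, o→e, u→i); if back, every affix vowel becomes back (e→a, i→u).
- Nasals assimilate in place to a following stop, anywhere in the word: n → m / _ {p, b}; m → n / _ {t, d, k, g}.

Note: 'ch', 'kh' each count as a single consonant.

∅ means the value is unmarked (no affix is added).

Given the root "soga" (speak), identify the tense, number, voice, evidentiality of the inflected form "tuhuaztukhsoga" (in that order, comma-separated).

present, singular, active, witnessed

Segment: tu-hi-ez-tukh-soga.
tense: tukh- → present.
number: ez- → singular.
voice: hi- → active.
evidentiality: tu- → witnessed.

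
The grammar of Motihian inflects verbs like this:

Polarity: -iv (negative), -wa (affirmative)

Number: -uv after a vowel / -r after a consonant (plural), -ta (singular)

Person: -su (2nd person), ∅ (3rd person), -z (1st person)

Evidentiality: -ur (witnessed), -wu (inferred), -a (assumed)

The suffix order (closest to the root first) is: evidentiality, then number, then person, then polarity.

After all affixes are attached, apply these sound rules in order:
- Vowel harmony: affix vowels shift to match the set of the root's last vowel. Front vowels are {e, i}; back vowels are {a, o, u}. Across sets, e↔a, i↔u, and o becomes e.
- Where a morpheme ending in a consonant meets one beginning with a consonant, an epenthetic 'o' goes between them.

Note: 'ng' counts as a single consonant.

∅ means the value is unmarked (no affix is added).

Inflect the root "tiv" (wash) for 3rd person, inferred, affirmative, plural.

tivowiivowe

Attach evidentiality inferred -wu → tivwu.
Attach number plural -uv (after vowel 'u') → tivwuuv.
person = 3rd person: zero marking, form stays tivwuuv.
Attach polarity affirmative -wa → tivwuuvwa.
Apply vowel harmony: tivwuuvwa → tivwiivwe.
Apply epenthesis: tivwiivwe → tivowiivowe.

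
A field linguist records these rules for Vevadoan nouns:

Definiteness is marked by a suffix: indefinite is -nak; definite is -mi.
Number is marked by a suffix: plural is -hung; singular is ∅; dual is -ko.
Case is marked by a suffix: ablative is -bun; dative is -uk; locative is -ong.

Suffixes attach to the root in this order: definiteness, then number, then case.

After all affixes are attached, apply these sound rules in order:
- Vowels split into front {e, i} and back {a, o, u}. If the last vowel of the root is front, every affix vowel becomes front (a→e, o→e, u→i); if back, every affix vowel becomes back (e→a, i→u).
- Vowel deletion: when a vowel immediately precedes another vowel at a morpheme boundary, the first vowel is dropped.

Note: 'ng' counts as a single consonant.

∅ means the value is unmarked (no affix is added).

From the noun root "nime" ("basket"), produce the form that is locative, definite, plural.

Attach definiteness definite -mi → nimemi.
Attach number plural -hung → nimemihung.
Attach case locative -ong → nimemihungong.
Apply vowel harmony: nimemihungong → nimemihingeng.
Vowel deletion: no change.

nimemihingeng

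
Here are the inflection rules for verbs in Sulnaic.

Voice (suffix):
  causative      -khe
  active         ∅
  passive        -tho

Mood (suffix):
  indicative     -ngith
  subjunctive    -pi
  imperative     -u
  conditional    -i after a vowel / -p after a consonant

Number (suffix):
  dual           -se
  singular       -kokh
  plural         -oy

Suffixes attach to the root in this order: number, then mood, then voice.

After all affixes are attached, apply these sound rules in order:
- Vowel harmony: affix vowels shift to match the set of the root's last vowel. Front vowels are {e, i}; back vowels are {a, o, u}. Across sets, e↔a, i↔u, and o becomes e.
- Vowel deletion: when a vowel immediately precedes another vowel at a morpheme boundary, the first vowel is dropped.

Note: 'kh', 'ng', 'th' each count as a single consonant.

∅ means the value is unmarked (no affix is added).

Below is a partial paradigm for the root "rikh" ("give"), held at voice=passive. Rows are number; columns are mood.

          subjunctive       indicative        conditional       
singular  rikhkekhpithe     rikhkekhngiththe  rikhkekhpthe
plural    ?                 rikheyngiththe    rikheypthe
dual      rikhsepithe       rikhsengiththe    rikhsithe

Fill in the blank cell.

Attach number plural -oy → rikhoy.
Attach mood subjunctive -pi → rikhoypi.
Attach voice passive -tho → rikhoypitho.
Apply vowel harmony: rikhoypitho → rikheypithe.
Vowel deletion: no change.

rikheypithe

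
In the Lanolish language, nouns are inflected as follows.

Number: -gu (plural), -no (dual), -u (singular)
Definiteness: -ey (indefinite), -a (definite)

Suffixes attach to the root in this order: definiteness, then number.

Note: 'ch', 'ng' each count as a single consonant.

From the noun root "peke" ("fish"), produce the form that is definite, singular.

pekeau

Attach definiteness definite -a → pekea.
Attach number singular -u → pekeau.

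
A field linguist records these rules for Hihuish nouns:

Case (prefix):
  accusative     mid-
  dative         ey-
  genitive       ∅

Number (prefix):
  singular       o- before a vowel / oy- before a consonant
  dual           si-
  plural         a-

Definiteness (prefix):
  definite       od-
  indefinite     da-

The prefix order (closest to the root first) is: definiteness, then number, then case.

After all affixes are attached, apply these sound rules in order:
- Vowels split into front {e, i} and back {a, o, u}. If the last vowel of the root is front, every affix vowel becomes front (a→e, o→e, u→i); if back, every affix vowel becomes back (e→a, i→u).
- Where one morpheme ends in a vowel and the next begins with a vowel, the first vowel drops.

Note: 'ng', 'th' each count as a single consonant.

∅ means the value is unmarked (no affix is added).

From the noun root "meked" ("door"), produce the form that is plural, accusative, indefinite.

Attach definiteness indefinite da- → dameked.
Attach number plural a- → adameked.
Attach case accusative mid- → midadameked.
Apply vowel harmony: midadameked → midedemeked.
Vowel deletion: no change.

midedemeked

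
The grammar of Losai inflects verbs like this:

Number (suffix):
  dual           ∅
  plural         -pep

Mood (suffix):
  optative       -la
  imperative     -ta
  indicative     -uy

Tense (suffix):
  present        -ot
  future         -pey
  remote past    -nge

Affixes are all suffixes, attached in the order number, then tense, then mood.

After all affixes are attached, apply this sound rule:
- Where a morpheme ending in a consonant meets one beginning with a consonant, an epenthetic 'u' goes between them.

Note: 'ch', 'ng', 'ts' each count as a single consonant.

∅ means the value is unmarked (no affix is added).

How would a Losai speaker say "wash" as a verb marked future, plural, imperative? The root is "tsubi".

Attach number plural -pep → tsubipep.
Attach tense future -pey → tsubipeppey.
Attach mood imperative -ta → tsubipeppeyta.
Apply epenthesis: tsubipeppeyta → tsubipepupeyuta.

tsubipepupeyuta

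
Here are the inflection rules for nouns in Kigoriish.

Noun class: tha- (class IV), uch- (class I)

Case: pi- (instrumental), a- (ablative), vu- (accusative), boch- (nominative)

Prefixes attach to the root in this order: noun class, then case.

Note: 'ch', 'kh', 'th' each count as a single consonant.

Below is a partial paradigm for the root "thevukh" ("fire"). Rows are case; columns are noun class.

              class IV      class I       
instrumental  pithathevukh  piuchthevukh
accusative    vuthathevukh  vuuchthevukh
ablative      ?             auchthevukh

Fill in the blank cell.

Attach noun class class IV tha- → thathevukh.
Attach case ablative a- → athathevukh.

athathevukh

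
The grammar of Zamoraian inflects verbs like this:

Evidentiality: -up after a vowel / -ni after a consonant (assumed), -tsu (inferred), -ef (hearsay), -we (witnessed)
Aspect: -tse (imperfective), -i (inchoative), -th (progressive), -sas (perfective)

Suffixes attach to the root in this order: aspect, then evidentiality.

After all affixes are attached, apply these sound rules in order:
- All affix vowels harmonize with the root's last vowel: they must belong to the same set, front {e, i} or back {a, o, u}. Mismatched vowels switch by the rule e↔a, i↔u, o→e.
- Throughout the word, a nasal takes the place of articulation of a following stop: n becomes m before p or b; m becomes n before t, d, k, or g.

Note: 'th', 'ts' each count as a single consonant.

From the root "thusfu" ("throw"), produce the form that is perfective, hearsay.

Attach aspect perfective -sas → thusfusas.
Attach evidentiality hearsay -ef → thusfusasef.
Apply vowel harmony: thusfusasef → thusfusasaf.
Nasal assimilation: no change.

thusfusasaf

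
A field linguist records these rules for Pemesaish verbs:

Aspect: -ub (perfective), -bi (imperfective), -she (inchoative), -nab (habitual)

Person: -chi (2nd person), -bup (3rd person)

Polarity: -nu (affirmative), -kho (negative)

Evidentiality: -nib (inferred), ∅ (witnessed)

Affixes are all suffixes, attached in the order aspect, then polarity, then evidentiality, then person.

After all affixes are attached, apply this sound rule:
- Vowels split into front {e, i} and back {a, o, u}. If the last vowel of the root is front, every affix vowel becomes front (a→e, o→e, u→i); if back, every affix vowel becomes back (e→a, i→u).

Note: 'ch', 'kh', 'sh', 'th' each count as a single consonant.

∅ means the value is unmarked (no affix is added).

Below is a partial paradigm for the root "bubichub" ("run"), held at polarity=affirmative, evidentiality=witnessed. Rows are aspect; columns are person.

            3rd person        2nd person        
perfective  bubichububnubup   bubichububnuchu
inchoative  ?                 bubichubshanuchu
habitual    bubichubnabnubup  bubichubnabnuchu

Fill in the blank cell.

Attach aspect inchoative -she → bubichubshe.
Attach polarity affirmative -nu → bubichubshenu.
evidentiality = witnessed: zero marking, form stays bubichubshenu.
Attach person 3rd person -bup → bubichubshenubup.
Apply vowel harmony: bubichubshenubup → bubichubshanubup.

bubichubshanubup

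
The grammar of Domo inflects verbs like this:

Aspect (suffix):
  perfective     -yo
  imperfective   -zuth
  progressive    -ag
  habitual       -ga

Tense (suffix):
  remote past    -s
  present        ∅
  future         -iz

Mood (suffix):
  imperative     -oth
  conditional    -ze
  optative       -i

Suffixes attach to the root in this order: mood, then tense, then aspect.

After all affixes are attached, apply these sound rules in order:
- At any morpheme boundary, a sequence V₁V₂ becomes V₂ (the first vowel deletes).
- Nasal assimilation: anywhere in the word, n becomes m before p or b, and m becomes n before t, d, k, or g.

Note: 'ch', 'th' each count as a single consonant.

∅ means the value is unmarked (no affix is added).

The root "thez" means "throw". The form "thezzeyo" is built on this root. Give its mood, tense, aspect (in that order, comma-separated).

Segment: thez-ze-yo.
mood: -ze → conditional.
tense: ∅ → present.
aspect: -yo → perfective.

conditional, present, perfective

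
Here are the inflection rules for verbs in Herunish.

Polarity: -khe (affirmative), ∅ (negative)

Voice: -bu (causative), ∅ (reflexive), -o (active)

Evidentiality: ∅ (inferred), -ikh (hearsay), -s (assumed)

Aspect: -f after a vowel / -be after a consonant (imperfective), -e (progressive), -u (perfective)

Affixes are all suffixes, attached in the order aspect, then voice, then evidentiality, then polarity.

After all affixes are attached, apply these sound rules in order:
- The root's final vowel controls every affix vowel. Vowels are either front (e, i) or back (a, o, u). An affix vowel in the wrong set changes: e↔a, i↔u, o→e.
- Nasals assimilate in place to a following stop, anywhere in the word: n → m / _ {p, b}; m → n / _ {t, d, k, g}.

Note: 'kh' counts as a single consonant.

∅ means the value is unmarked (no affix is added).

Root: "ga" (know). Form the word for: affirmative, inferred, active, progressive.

gaaokha

Attach aspect progressive -e → gae.
Attach voice active -o → gaeo.
evidentiality = inferred: zero marking, form stays gaeo.
Attach polarity affirmative -khe → gaeokhe.
Apply vowel harmony: gaeokhe → gaaokha.
Nasal assimilation: no change.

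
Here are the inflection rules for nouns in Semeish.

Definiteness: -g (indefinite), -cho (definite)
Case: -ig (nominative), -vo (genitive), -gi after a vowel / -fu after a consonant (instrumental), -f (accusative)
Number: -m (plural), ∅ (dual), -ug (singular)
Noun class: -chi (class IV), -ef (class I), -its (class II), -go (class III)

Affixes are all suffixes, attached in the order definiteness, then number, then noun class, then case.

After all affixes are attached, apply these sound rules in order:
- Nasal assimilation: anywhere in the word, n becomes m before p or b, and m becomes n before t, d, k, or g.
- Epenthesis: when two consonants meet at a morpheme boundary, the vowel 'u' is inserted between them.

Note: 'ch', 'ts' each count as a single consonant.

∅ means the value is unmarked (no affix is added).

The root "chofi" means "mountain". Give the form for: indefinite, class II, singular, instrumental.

Attach definiteness indefinite -g → chofig.
Attach number singular -ug → chofigug.
Attach noun class class II -its → chofigugits.
Attach case instrumental -fu (after consonant 'ts') → chofigugitsfu.
Nasal assimilation: no change.
Apply epenthesis: chofigugitsfu → chofigugitsufu.

chofigugitsufu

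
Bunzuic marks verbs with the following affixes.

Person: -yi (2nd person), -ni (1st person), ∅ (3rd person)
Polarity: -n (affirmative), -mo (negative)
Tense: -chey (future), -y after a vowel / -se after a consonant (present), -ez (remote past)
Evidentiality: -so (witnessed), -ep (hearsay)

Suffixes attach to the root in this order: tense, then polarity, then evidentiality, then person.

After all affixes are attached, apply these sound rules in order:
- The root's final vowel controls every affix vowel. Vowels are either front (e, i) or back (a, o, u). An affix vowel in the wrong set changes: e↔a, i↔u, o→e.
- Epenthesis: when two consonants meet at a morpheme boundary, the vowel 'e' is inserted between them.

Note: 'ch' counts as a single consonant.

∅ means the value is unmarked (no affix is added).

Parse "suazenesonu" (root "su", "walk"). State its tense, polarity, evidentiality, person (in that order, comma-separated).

Segment: su-ez-n-so-ni.
tense: -ez → remote past.
polarity: -n → affirmative.
evidentiality: -so → witnessed.
person: -ni → 1st person.

remote past, affirmative, witnessed, 1st person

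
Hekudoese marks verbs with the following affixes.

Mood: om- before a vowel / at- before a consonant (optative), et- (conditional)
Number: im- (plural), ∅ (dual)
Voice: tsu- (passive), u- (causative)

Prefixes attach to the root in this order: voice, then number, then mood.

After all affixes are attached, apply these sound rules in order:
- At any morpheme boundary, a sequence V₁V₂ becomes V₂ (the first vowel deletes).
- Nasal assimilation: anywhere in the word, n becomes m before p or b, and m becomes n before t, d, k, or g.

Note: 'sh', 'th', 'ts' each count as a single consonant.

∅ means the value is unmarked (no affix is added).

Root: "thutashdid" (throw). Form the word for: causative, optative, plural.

omimuthutashdid

Attach voice causative u- → uthutashdid.
Attach number plural im- → imuthutashdid.
Attach mood optative om- (before vowel 'i') → omimuthutashdid.
Vowel deletion: no change.
Nasal assimilation: no change.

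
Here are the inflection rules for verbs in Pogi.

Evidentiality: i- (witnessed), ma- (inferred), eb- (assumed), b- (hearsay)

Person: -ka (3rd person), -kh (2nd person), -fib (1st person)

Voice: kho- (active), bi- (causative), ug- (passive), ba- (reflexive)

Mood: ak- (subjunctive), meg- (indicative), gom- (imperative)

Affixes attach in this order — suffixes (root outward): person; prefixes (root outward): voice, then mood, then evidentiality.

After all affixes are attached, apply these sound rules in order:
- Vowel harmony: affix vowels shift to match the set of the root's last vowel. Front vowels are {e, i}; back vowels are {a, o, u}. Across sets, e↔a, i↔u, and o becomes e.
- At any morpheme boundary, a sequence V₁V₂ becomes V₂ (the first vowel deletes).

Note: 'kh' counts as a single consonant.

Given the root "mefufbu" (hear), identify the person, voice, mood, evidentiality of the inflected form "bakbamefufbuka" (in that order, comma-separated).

Segment: b-ak-ba-mefufbu-ka.
person: -ka → 3rd person.
voice: ba- → reflexive.
mood: ak- → subjunctive.
evidentiality: b- → hearsay.

3rd person, reflexive, subjunctive, hearsay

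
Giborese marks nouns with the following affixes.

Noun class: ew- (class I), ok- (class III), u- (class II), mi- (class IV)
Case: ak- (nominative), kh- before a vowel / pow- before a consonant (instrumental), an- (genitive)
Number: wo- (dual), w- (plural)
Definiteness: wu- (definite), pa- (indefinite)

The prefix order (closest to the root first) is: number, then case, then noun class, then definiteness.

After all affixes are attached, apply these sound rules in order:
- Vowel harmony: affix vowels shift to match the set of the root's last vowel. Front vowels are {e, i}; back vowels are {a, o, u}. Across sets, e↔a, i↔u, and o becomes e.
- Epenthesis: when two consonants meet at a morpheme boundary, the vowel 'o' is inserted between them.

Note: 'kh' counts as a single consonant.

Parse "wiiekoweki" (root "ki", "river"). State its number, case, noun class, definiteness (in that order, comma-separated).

dual, nominative, class II, definite

Segment: wu-u-ak-wo-ki.
number: wo- → dual.
case: ak- → nominative.
noun class: u- → class II.
definiteness: wu- → definite.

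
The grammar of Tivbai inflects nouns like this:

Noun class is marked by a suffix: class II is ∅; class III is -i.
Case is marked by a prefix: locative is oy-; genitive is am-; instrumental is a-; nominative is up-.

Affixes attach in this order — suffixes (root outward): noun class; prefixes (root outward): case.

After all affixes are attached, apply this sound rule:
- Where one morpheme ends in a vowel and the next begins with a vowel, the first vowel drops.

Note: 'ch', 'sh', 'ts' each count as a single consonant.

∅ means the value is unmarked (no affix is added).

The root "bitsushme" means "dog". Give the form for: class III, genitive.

ambitsushmi

Attach noun class class III -i → bitsushmei.
Attach case genitive am- → ambitsushmei.
Apply vowel deletion: ambitsushmei → ambitsushmi.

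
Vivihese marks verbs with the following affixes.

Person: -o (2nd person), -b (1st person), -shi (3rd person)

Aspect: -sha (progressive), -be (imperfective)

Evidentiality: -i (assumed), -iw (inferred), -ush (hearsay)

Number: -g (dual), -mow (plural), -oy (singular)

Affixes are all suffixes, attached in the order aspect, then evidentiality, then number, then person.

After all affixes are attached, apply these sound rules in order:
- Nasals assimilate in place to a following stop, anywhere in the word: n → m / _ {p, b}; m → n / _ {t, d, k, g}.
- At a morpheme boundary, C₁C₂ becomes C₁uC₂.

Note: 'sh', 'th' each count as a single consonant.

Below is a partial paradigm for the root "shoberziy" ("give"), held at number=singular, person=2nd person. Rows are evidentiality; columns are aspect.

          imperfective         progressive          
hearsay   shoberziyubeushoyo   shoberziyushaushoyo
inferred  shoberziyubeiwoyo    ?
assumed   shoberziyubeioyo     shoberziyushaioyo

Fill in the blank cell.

shoberziyushaiwoyo

Attach aspect progressive -sha → shoberziysha.
Attach evidentiality inferred -iw → shoberziyshaiw.
Attach number singular -oy → shoberziyshaiwoy.
Attach person 2nd person -o → shoberziyshaiwoyo.
Nasal assimilation: no change.
Apply epenthesis: shoberziyshaiwoyo → shoberziyushaiwoyo.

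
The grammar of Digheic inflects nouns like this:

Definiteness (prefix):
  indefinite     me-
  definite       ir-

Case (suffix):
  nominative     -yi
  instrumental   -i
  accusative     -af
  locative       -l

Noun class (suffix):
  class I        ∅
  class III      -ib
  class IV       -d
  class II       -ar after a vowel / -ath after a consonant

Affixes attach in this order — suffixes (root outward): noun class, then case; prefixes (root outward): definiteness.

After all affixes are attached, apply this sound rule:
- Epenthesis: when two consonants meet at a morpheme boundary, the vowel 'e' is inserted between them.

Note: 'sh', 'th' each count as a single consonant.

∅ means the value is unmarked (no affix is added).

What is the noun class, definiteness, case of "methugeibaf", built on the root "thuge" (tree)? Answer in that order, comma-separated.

class III, indefinite, accusative

Segment: me-thuge-ib-af.
noun class: -ib → class III.
definiteness: me- → indefinite.
case: -af → accusative.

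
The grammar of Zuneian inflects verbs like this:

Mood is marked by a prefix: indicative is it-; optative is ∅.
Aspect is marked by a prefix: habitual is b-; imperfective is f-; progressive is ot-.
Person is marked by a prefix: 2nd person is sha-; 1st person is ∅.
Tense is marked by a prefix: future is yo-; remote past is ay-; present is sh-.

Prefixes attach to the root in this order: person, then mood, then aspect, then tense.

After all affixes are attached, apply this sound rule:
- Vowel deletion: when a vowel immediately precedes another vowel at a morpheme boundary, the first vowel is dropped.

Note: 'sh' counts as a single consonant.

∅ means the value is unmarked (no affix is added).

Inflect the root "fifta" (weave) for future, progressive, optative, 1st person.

yotfifta

person = 1st person: zero marking, form stays fifta.
mood = optative: zero marking, form stays fifta.
Attach aspect progressive ot- → otfifta.
Attach tense future yo- → yootfifta.
Apply vowel deletion: yootfifta → yotfifta.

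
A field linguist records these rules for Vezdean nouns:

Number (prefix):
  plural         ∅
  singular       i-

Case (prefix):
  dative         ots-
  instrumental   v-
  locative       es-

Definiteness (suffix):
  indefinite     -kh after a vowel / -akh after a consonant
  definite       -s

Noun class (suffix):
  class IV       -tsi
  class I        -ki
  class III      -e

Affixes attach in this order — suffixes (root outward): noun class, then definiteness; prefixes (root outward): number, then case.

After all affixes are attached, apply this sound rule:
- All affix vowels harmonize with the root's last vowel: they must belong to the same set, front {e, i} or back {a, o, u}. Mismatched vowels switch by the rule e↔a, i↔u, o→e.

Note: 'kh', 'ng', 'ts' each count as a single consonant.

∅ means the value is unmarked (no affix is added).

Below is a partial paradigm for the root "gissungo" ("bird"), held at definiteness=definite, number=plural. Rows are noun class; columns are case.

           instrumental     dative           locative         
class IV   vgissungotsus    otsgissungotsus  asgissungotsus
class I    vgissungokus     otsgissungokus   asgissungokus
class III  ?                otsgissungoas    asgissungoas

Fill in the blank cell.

vgissungoas

Attach noun class class III -e → gissungoe.
Attach definiteness definite -s → gissungoes.
number = plural: zero marking, form stays gissungoes.
Attach case instrumental v- → vgissungoes.
Apply vowel harmony: vgissungoes → vgissungoas.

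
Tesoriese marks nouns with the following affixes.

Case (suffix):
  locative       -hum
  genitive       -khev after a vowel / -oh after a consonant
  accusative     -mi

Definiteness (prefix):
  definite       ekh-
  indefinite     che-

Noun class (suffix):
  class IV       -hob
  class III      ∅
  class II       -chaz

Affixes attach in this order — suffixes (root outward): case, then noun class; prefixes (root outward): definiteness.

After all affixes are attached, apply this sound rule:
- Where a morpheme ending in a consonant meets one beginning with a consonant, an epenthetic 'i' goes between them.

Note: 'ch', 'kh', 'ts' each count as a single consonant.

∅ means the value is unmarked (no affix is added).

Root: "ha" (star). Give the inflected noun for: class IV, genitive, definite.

ekhihakhevihob

Attach case genitive -khev (after vowel 'a') → hakhev.
Attach noun class class IV -hob → hakhevhob.
Attach definiteness definite ekh- → ekhhakhevhob.
Apply epenthesis: ekhhakhevhob → ekhihakhevihob.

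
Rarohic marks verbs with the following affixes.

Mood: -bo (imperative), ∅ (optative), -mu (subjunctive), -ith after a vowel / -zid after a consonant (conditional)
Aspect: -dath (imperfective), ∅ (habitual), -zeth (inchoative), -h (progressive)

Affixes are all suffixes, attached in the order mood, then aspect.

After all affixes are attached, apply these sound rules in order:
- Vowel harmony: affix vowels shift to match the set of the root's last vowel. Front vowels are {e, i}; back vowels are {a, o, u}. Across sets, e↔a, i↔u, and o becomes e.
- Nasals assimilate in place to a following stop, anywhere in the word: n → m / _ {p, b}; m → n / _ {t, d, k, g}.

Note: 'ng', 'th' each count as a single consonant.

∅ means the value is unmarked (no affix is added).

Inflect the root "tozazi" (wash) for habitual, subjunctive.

tozazimi

Attach mood subjunctive -mu → tozazimu.
aspect = habitual: zero marking, form stays tozazimu.
Apply vowel harmony: tozazimu → tozazimi.
Nasal assimilation: no change.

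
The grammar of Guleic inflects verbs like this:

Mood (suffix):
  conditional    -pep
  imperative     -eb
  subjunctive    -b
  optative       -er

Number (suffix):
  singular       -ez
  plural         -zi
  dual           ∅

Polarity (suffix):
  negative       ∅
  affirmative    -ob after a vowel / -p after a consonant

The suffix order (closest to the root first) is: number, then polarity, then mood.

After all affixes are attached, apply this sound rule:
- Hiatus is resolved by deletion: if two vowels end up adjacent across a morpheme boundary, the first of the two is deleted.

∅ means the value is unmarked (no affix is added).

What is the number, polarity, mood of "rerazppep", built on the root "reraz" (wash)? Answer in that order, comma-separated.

Segment: reraz-p-pep.
number: ∅ → dual.
polarity: -ob/p → affirmative.
mood: -pep → conditional.

dual, affirmative, conditional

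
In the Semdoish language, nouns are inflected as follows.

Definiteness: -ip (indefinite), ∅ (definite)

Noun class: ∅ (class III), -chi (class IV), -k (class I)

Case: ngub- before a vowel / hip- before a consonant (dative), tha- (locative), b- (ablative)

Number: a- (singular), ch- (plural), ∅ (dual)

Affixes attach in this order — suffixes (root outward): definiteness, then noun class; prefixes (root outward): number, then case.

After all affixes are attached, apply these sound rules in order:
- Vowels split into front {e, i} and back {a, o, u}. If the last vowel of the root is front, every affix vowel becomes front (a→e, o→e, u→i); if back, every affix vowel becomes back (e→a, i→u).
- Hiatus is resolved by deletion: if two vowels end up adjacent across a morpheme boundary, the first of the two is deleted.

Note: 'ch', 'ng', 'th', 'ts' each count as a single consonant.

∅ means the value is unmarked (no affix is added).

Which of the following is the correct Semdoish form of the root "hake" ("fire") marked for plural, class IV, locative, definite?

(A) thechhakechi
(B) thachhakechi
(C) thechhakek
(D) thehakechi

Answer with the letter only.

definiteness = definite: zero marking, form stays hake.
Attach noun class class IV -chi → hakechi.
Attach number plural ch- → chhakechi.
Attach case locative tha- → thachhakechi.
Apply vowel harmony: thachhakechi → thechhakechi.
Vowel deletion: no change.
So the correct form is thechhakechi, option (A).
(C) thechhakek is wrong: it uses class I instead of class IV for noun class.
(D) thehakechi is wrong: it uses singular instead of plural for number.
(B) thachhakechi is wrong: it fails to apply the sound rule(s).

A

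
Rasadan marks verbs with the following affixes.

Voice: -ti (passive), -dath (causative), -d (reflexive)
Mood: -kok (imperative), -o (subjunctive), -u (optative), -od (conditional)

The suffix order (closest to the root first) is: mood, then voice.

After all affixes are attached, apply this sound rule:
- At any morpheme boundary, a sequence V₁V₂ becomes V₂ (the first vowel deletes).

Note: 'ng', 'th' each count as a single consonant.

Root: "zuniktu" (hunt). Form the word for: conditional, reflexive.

Attach mood conditional -od → zuniktuod.
Attach voice reflexive -d → zuniktuodd.
Apply vowel deletion: zuniktuodd → zuniktodd.

zuniktodd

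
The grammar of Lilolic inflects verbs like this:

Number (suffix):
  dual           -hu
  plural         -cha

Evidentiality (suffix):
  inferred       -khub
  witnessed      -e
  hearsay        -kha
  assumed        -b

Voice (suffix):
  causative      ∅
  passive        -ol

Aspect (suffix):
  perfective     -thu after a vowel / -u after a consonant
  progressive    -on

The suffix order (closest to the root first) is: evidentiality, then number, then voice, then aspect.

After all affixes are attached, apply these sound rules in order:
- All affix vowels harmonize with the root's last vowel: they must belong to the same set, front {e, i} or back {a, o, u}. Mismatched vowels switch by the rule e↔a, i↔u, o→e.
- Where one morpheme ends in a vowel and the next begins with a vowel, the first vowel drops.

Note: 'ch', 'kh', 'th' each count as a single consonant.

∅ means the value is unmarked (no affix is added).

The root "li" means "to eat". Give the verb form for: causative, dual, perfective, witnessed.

Attach evidentiality witnessed -e → lie.
Attach number dual -hu → liehu.
voice = causative: zero marking, form stays liehu.
Attach aspect perfective -thu (after vowel 'u') → liehuthu.
Apply vowel harmony: liehuthu → liehithi.
Apply vowel deletion: liehithi → lehithi.

lehithi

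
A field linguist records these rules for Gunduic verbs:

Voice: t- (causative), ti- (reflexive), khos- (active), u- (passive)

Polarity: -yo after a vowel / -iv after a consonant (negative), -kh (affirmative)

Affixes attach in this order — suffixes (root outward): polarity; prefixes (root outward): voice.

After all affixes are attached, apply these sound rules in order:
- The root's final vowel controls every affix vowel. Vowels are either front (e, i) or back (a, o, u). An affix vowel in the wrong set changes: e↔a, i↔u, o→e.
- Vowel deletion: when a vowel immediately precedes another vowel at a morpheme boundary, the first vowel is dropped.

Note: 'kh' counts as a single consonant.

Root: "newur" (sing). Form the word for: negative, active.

khosnewuruv

Attach voice active khos- → khosnewur.
Attach polarity negative -iv (after consonant 'r') → khosnewuriv.
Apply vowel harmony: khosnewuriv → khosnewuruv.
Vowel deletion: no change.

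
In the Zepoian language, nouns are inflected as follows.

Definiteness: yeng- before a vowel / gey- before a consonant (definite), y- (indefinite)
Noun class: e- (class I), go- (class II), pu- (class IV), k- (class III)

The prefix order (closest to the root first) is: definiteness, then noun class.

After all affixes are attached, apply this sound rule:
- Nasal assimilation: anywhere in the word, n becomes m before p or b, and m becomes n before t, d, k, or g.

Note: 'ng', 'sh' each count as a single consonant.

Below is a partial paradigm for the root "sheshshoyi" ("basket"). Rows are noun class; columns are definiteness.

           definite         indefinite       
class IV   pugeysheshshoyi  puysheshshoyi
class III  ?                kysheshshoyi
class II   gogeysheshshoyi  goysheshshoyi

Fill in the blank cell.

kgeysheshshoyi

Attach definiteness definite gey- (before consonant 'sh') → geysheshshoyi.
Attach noun class class III k- → kgeysheshshoyi.
Nasal assimilation: no change.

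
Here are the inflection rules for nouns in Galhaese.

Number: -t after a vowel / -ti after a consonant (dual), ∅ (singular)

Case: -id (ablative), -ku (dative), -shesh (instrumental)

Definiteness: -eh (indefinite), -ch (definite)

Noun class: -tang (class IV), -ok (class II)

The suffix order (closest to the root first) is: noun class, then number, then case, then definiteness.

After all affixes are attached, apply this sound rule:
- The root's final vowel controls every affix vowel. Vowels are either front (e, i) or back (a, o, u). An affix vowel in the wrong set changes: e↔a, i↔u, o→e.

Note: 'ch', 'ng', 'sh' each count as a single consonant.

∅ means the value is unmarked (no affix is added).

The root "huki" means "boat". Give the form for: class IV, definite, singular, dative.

Attach noun class class IV -tang → hukitang.
number = singular: zero marking, form stays hukitang.
Attach case dative -ku → hukitangku.
Attach definiteness definite -ch → hukitangkuch.
Apply vowel harmony: hukitangkuch → hukitengkich.

hukitengkich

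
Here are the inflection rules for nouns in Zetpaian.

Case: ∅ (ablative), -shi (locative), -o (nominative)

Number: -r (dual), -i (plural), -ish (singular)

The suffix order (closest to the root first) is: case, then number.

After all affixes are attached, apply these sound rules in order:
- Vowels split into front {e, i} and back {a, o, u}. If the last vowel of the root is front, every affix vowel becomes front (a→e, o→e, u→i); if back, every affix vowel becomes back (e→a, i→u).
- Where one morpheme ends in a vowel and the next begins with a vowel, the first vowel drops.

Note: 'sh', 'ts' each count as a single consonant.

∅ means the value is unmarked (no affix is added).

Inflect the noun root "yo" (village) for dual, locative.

Attach case locative -shi → yoshi.
Attach number dual -r → yoshir.
Apply vowel harmony: yoshir → yoshur.
Vowel deletion: no change.

yoshur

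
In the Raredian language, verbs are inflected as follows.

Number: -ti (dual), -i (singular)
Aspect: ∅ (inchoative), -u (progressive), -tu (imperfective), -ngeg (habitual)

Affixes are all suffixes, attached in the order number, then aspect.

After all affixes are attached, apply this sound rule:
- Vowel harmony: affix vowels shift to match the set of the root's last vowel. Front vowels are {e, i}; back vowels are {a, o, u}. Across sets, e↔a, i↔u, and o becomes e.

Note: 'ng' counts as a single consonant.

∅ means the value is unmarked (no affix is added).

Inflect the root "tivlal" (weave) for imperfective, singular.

tivlalutu

Attach number singular -i → tivlali.
Attach aspect imperfective -tu → tivlalitu.
Apply vowel harmony: tivlalitu → tivlalutu.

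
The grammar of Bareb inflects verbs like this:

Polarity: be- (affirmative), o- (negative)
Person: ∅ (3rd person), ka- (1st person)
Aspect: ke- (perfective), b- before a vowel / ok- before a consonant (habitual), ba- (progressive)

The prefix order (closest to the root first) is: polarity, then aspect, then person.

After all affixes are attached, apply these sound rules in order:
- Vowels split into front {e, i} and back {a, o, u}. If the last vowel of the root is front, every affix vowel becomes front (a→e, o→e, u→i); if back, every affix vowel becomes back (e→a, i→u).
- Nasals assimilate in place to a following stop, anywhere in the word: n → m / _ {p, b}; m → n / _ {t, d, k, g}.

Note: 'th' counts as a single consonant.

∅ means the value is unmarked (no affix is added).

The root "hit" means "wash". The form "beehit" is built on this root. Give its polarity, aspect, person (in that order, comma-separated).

Segment: ba-o-hit.
polarity: o- → negative.
aspect: ba- → progressive.
person: ∅ → 3rd person.

negative, progressive, 3rd person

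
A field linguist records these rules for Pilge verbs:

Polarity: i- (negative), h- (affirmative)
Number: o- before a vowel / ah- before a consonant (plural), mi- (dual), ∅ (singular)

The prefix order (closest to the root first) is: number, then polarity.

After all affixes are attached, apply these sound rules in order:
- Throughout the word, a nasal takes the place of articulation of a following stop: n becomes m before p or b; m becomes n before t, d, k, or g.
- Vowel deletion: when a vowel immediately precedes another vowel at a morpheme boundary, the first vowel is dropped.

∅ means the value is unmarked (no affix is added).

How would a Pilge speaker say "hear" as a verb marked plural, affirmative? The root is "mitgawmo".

Attach number plural ah- (before consonant 'm') → ahmitgawmo.
Attach polarity affirmative h- → hahmitgawmo.
Nasal assimilation: no change.
Vowel deletion: no change.

hahmitgawmo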